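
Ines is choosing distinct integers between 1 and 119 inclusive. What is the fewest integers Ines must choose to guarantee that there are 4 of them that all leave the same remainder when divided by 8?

25

By pigeonhole, the 8 residue classes mod 8 are the pigeonholes.
With 24 integers one could put 3 in each residue class and have no class reach 4.
The 25th integer pushes some class to 4, so 8·3 + 1 = 25.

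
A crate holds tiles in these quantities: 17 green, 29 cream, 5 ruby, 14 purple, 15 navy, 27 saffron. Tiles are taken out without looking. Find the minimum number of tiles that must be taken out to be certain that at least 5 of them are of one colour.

Put each drawn tile into a box by colour. The largest draw with every box below 5 takes min(count, 4) from each colour.
Σ min(cᵢ, 4) = 4 + 4 + 4 + 4 + 4 + 4 = 24.
Draw number 24 + 1 = 25 must push one box to 5.

25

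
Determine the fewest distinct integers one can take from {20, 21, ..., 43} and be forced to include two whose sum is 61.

A set avoiding the sum 61 can contain at most one of each pair {x, 61−x}, plus the 2 elements whose complement lies outside the range.
The integers 31, …, 43 (13 of them) are such a set: any two sum to at least 31+32 = 63 > 61.
Any 14th integer completes one of the 11 pairs, so 14 choices force a sum of 61.

14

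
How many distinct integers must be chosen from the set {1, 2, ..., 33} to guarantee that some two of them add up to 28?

21

A set avoiding the sum 28 can contain at most one of each pair {x, 28−x}, plus the 7 elements whose complement lies outside the range or equal to its own complement.
The integers 14, …, 33 (20 of them) are such a set: any two sum to at least 14+15 = 29 > 28.
By pigeonhole, any 21st integer completes one of the 13 pairs, so 21 choices force a sum of 28.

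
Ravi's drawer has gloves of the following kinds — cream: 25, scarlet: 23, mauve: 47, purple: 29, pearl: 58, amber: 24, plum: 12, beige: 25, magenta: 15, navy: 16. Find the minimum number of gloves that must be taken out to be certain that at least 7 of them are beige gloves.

256

In the worst case for collecting beige gloves, every non-beige glove comes out first.
There are 25 + 23 + 47 + 29 + 58 + 24 + 12 + 15 + 16 = 249 non-beige gloves altogether.
After those, each further glove must be beige, so 249 + 7 = 256 draws guarantee 7 beige gloves.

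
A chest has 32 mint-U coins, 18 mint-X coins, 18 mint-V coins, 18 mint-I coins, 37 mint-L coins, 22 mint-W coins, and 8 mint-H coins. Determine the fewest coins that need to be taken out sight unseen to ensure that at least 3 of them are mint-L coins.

119

In the worst case for collecting mint-L coins, every non-mint-L coin comes out first.
There are 32 + 18 + 18 + 18 + 22 + 8 = 116 non-mint-L coins altogether.
After those, each further coin must be mint-L, so 116 + 3 = 119 draws guarantee 3 mint-L coins.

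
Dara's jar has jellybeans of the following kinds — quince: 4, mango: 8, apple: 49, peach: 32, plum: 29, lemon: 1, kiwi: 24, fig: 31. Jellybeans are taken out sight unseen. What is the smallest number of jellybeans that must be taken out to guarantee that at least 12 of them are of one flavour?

An adversary could hand out at most 11 jellybeans per flavour (quince, mango, lemon run out sooner): 4 + 8 + 11 + 11 + 11 + 1 + 11 + 11 = 68 jellybeans and still no flavour has 12.
One more jellybean lands in a flavour already at 11, so 69 draws are enough and 68 are not.

69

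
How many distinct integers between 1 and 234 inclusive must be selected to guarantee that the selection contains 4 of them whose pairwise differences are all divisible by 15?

46

Integers whose pairwise differences are multiples of 15 are exactly those sharing a remainder mod 15. The 15 residue classes mod 15 are the pigeonholes.
With 45 integers one could put 3 in each residue class and have no class reach 4.
The 46th integer pushes some class to 4, so 15·3 + 1 = 46.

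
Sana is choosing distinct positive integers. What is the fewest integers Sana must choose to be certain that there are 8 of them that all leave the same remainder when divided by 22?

155

The 22 residue classes mod 22 are the pigeonholes.
With 154 integers one could put 7 in each residue class and have no class reach 8.
The 155th integer pushes some class to 8, so 22·7 + 1 = 155.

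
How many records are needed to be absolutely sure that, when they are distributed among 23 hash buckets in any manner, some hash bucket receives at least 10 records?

With 207 records one could put exactly 9 in each of the 23 hash buckets, and no hash bucket would reach 10.
One more record must land in a hash bucket that already has 9, giving it 10.
So 23 × 9 + 1 = 208 records are required.

208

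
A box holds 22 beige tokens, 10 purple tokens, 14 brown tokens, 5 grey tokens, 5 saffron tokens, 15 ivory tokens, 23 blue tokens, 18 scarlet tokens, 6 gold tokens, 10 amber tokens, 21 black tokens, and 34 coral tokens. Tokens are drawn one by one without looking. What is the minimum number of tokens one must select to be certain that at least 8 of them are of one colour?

An adversary could hand out at most 7 tokens per colour (grey, saffron, gold run out sooner): 7 + 7 + 7 + 5 + 5 + 7 + 7 + 7 + 6 + 7 + 7 + 7 = 79 tokens and still no colour has 8.
By the pigeonhole principle, one more token lands in a colour already at 7, so 80 draws are enough and 79 are not.

80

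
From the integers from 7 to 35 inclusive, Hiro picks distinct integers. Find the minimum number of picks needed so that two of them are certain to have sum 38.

A set avoiding the sum 38 can contain at most one of each pair {x, 38−x}, plus the 5 elements whose complement lies outside the range or equal to its own complement.
The integers 19, …, 35 (17 of them) are such a set: any two sum to at least 19+20 = 39 > 38.
By the pigeonhole principle, any 18th integer completes one of the 12 pairs, so 18 choices force a sum of 38.

18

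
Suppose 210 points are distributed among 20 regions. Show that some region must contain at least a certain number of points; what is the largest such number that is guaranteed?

11

By pigeonhole, the 20 regions are the holes and the 210 points are the pigeons.
If every region held at most 10 points, the total would be at most 20 × 10 = 200, which is less than 210.
So some region holds at least ⌈210/20⌉ = 11 points.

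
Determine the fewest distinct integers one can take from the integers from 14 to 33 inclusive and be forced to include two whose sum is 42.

A set avoiding the sum 42 can contain at most one of each pair {x, 42−x}, plus the 6 elements whose complement lies outside the range or equal to its own complement.
The integers 21, …, 33 (13 of them) are such a set: any two sum to at least 21+22 = 43 > 42.
By pigeonhole, any 14th integer completes one of the 7 pairs, so 14 choices force a sum of 42.

14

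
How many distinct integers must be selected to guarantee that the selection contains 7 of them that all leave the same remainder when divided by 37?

223

By pigeonhole, the 37 residue classes mod 37 are the pigeonholes.
With 222 integers one could put 6 in each residue class and have no class reach 7.
The 223rd integer pushes some class to 7, so 37·6 + 1 = 223.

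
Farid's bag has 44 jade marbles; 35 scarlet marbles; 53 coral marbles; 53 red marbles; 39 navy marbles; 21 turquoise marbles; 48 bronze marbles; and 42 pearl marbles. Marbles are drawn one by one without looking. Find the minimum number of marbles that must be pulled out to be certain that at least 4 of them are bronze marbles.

291

In the worst case for collecting bronze marbles, every non-bronze marble comes out first.
There are 44 + 35 + 53 + 53 + 39 + 21 + 42 = 287 non-bronze marbles altogether.
After those, each further marble must be bronze, so 287 + 4 = 291 draws guarantee 4 bronze marbles.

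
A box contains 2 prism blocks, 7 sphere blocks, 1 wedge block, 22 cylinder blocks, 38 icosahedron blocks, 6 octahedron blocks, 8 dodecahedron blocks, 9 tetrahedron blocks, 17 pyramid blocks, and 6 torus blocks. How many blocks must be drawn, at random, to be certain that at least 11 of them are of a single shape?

70

Pigeonhole: the 10 shapes are the holes; the blocks drawn are the pigeons.
To avoid 11 of any one shape, the worst case takes at most 10 of each shape, or every block of a shape that has fewer than 10.
That gives 2 + 7 + 1 + 10 + 10 + 6 + 8 + 9 + 10 + 6 = 69 blocks with no shape reaching 11.
The next block forces some shape to 11, so 69 + 1 = 70.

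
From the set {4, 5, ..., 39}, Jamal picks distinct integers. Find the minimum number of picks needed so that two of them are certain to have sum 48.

Two chosen integers sum to 48 exactly when both halves of some pair {x, 48−x} with 9 ≤ x ≤ 48−x ≤ 39 are chosen — 15 such pairs.
The remaining 6 elements (those with no distinct partner in range) can never complete a 48-sum, so the worst case takes all of them and one from each pair: 6 + 15 = 21.
The 22nd integer has to be the second member of some pair, so 21 + 1 = 22.

22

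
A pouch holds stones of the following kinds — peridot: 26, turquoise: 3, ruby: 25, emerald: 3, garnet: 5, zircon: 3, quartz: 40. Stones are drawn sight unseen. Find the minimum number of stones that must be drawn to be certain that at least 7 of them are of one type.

Put each drawn stone into a box by type. The largest draw with every box below 7 takes min(count, 6) from each type; types with fewer than 6 contribute all they have.
Σ min(cᵢ, 6) = 6 + 3 + 6 + 3 + 5 + 3 + 6 = 32.
Draw number 32 + 1 = 33 must push one box to 7.

33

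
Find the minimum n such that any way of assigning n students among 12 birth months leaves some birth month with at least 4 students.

With 36 students one could put exactly 3 in each of the 12 birth months, and no birth month would reach 4.
By the pigeonhole principle, one more student must land in a birth month that already has 3, giving it 4.
So 12 × 3 + 1 = 37 students are required.

37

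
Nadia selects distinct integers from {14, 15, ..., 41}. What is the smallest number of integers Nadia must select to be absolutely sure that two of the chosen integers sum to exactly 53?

Group the elements by complementary pair {x, 53−x}: {14,39}, {15,38}, {16,37}, …, giving 13 two-element pairs and 2 integers whose partner 53−x falls outside [14,41].
Treating each of those 15 groups as a pigeonhole, one can pick one integer per group — 15 integers — with no two summing to 53.
The 16th integer lands in an occupied pair, forcing a sum of 53.

16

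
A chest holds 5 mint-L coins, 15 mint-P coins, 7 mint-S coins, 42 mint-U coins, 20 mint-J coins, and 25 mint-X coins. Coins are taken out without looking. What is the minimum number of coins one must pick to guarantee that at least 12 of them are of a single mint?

57

By the pigeonhole principle, the 6 mints are the holes; the coins drawn are the pigeons.
To avoid 12 of any one mint, the worst case takes at most 11 of each mint, or every coin of a mint that has fewer than 11.
That gives 5 + 11 + 7 + 11 + 11 + 11 = 56 coins with no mint reaching 12.
The next coin forces some mint to 12, so 56 + 1 = 57.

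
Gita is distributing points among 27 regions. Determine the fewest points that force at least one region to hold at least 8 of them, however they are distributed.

With 189 points one could put exactly 7 in each of the 27 regions, and no region would reach 8.
One more point must land in a region that already has 7, giving it 8.
So 27 × 7 + 1 = 190 points are required.

190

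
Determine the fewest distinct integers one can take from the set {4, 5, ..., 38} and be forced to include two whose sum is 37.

Two chosen integers sum to 37 exactly when both halves of some pair {x, 37−x} with 4 ≤ x ≤ 37−x ≤ 33 are chosen — 15 such pairs.
The remaining 5 elements (those with no distinct partner in range) can never complete a 37-sum, so the worst case takes all of them and one from each pair: 5 + 15 = 20.
The 21st integer has to be the second member of some pair, so 20 + 1 = 21.

21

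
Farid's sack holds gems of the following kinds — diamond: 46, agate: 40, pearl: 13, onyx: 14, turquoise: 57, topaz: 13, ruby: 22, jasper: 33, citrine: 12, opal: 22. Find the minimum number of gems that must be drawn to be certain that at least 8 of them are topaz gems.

In the worst case for collecting topaz gems, every non-topaz gem comes out first.
There are 46 + 40 + 13 + 14 + 57 + 22 + 33 + 12 + 22 = 259 non-topaz gems altogether.
After those, each further gem must be topaz, so 259 + 8 = 267 draws guarantee 8 topaz gems.

267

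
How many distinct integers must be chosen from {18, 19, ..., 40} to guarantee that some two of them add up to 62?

A set avoiding the sum 62 can contain at most one of each pair {x, 62−x}, plus the 5 elements whose complement lies outside the range or equal to its own complement.
The integers 18, …, 31 (14 of them) are such a set: any two sum to at least 18+19 = 37 and at most 30+31 = 61 < 62.
Pigeonhole: any 15th integer completes one of the 9 pairs, so 15 choices force a sum of 62.

15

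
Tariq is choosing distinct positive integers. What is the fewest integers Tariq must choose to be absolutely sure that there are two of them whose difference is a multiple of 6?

7

Integers whose pairwise differences are multiples of 6 are exactly those sharing a remainder mod 6. By the pigeonhole principle, the 6 residue classes mod 6 are the pigeonholes.
With 6 integers one could put 1 in each residue class and have no class reach 2.
The 7th integer pushes some class to 2, so 6·1 + 1 = 7.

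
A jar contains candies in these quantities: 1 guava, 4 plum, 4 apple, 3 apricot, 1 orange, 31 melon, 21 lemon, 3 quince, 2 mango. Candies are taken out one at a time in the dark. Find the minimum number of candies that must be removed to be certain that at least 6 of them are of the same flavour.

An adversary could hand out at most 5 candies per flavour (7 flavours run out sooner): 1 + 4 + 4 + 3 + 1 + 5 + 5 + 3 + 2 = 28 candies and still no flavour has 6.
Pigeonhole: one more candy lands in a flavour already at 5, so 29 draws are enough and 28 are not.

29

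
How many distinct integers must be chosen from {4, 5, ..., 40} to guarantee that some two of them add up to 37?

23

Two chosen integers sum to 37 exactly when both halves of some pair {x, 37−x} with 4 ≤ x ≤ 37−x ≤ 33 are chosen — 15 such pairs.
The remaining 7 elements (those with no distinct partner in range) can never complete a 37-sum, so the worst case takes all of them and one from each pair: 7 + 15 = 22.
The 23rd integer has to be the second member of some pair, so 22 + 1 = 23.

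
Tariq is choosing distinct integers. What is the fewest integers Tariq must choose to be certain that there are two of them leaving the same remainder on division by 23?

Pigeonhole: the 23 residue classes mod 23 are the pigeonholes.
With 23 integers one could put 1 in each residue class and have no class reach 2.
The 24th integer pushes some class to 2, so 23·1 + 1 = 24.

24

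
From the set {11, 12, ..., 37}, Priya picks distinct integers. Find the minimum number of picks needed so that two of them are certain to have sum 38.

20

Group the elements by complementary pair {x, 38−x}: {11,27}, {12,26}, {13,25}, …, giving 8 two-element pairs, the single value 19 (it cannot pair with itself since the integers are distinct), and 10 integers whose partner 38−x falls outside [11,37].
Treating each of those 19 groups as a pigeonhole, one can pick one integer per group — 19 integers — with no two summing to 38.
The 20th integer lands in an occupied pair, forcing a sum of 38.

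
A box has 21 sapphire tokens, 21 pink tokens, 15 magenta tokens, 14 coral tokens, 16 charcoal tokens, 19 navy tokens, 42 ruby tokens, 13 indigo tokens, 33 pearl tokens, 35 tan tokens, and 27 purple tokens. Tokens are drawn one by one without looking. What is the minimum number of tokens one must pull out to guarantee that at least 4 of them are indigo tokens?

247

In the worst case for collecting indigo tokens, every non-indigo token comes out first.
There are 21 + 21 + 15 + 14 + 16 + 19 + 42 + 33 + 35 + 27 = 243 non-indigo tokens altogether.
After those, each further token must be indigo, so 243 + 4 = 247 draws guarantee 4 indigo tokens.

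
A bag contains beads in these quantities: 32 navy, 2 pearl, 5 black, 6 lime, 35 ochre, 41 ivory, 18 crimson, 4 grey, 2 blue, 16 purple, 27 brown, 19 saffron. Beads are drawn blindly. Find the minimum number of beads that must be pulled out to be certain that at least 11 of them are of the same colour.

The 12 colours are the holes; the beads drawn are the pigeons.
To avoid 11 of any one colour, the worst case takes at most 10 of each colour, or every bead of a colour that has fewer than 10.
That gives 10 + 2 + 5 + 6 + 10 + 10 + 10 + 4 + 2 + 10 + 10 + 10 = 89 beads with no colour reaching 11.
The next bead forces some colour to 11, so 89 + 1 = 90.

90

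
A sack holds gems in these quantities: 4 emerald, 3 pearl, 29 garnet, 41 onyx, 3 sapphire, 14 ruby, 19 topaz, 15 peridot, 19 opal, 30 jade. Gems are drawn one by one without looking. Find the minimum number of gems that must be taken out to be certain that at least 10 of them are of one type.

74

Pigeonhole: the 10 types are the holes; the gems drawn are the pigeons.
To avoid 10 of any one type, the worst case takes at most 9 of each type, or every gem of a type that has fewer than 9.
That gives 4 + 3 + 9 + 9 + 3 + 9 + 9 + 9 + 9 + 9 = 73 gems with no type reaching 10.
The next gem forces some type to 10, so 73 + 1 = 74.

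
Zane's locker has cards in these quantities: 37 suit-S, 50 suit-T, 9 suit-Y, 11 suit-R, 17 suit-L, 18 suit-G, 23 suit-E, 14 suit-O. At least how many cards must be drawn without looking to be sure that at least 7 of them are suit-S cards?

In the worst case for collecting suit-S cards, every non-suit-S card comes out first.
There are 50 + 9 + 11 + 17 + 18 + 23 + 14 = 142 non-suit-S cards altogether.
After those, each further card must be suit-S, so 142 + 7 = 149 draws guarantee 7 suit-S cards.

149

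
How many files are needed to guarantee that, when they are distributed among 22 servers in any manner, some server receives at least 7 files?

With 132 files one could put exactly 6 in each of the 22 servers, and no server would reach 7.
One more file must land in a server that already has 6, giving it 7.
So 22 × 6 + 1 = 133 files are required.

133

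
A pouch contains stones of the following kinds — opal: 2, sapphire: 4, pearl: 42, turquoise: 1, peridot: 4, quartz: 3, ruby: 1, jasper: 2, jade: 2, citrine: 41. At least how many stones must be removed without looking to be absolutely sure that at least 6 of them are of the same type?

30

The 10 types are the holes; the stones drawn are the pigeons.
To avoid 6 of any one type, the worst case takes at most 5 of each type, or every stone of a type that has fewer than 5.
That gives 2 + 4 + 5 + 1 + 4 + 3 + 1 + 2 + 2 + 5 = 29 stones with no type reaching 6.
The next stone forces some type to 6, so 29 + 1 = 30.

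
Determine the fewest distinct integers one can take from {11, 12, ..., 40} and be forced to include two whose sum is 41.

21

Group the elements by complementary pair {x, 41−x}: {11,30}, {12,29}, {13,28}, …, giving 10 two-element pairs and 10 integers whose partner 41−x falls outside [11,40].
Treating each of those 20 groups as a pigeonhole, one can pick one integer per group — 20 integers — with no two summing to 41.
The 21st integer lands in an occupied pair, forcing a sum of 41.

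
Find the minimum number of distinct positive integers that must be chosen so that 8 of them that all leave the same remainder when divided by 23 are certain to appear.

162

By pigeonhole, the 23 residue classes mod 23 are the pigeonholes.
With 161 integers one could put 7 in each residue class and have no class reach 8.
The 162nd integer pushes some class to 8, so 23·7 + 1 = 162.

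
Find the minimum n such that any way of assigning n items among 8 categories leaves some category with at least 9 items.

65

With 64 items one could put exactly 8 in each of the 8 categories, and no category would reach 9.
By the pigeonhole principle, one more item must land in a category that already has 8, giving it 9.
So 8 × 8 + 1 = 65 items are required.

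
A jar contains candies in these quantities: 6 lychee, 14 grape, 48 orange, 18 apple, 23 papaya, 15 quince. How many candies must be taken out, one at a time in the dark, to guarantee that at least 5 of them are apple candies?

In the worst case for collecting apple candies, every non-apple candy comes out first.
There are 6 + 14 + 48 + 23 + 15 = 106 non-apple candies altogether.
After those, each further candy must be apple, so 106 + 5 = 111 draws guarantee 5 apple candies.

111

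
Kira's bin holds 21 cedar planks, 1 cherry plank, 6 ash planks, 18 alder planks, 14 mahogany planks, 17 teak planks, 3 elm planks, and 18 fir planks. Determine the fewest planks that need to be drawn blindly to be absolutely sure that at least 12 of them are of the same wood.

An adversary could hand out at most 11 planks per wood (cherry, ash, elm run out sooner): 11 + 1 + 6 + 11 + 11 + 11 + 3 + 11 = 65 planks and still no wood has 12.
Pigeonhole: one more plank lands in a wood already at 11, so 66 draws are enough and 65 are not.

66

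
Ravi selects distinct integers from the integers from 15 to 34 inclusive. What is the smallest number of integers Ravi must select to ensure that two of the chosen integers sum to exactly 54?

Group the elements by complementary pair {x, 54−x}: {20,34}, {21,33}, {22,32}, …, giving 7 two-element pairs, the single value 27 (it cannot pair with itself since the integers are distinct), and 5 integers whose partner 54−x falls outside [15,34].
Treating each of those 13 groups as a pigeonhole, one can pick one integer per group — 13 integers — with no two summing to 54.
The 14th integer lands in an occupied pair, forcing a sum of 54.

14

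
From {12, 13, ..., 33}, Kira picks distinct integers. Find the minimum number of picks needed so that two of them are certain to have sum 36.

17

A set avoiding the sum 36 can contain at most one of each pair {x, 36−x}, plus the 10 elements whose complement lies outside the range or equal to its own complement.
The integers 18, …, 33 (16 of them) are such a set: any two sum to at least 18+19 = 37 > 36.
Any 17th integer completes one of the 6 pairs, so 17 choices force a sum of 36.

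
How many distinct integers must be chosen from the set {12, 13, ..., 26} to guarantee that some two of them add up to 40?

10

Group the elements by complementary pair {x, 40−x}: {14,26}, {15,25}, {16,24}, …, giving 6 two-element pairs, the single value 20 (it cannot pair with itself since the integers are distinct), and 2 integers whose partner 40−x falls outside [12,26].
Treating each of those 9 groups as a pigeonhole, one can pick one integer per group — 9 integers — with no two summing to 40.
The 10th integer lands in an occupied pair, forcing a sum of 40.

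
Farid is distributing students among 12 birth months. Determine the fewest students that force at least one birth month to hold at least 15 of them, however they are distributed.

169

With 168 students one could put exactly 14 in each of the 12 birth months, and no birth month would reach 15.
One more student must land in a birth month that already has 14, giving it 15.
So 12 × 14 + 1 = 169 students are required.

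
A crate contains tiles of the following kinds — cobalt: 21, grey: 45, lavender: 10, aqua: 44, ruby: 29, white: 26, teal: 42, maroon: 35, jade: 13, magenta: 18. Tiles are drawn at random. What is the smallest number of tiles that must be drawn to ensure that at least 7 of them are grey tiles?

In the worst case for collecting grey tiles, every non-grey tile comes out first.
There are 21 + 10 + 44 + 29 + 26 + 42 + 35 + 13 + 18 = 238 non-grey tiles altogether.
After those, each further tile must be grey, so 238 + 7 = 245 draws guarantee 7 grey tiles.

245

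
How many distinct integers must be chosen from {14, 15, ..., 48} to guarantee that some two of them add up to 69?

A set avoiding the sum 69 can contain at most one of each pair {x, 69−x}, plus the 7 elements whose complement lies outside the range.
The integers 14, …, 34 (21 of them) are such a set: any two sum to at least 14+15 = 29 and at most 33+34 = 67 < 69.
Pigeonhole: any 22nd integer completes one of the 14 pairs, so 22 choices force a sum of 69.

22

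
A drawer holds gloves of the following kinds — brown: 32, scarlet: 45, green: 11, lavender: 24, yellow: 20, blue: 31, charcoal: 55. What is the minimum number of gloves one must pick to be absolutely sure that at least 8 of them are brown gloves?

In the worst case for collecting brown gloves, every non-brown glove comes out first.
There are 45 + 11 + 24 + 20 + 31 + 55 = 186 non-brown gloves altogether.
After those, each further glove must be brown, so 186 + 8 = 194 draws guarantee 8 brown gloves.

194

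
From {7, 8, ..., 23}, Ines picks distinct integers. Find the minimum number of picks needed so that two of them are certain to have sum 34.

12

Group the elements by complementary pair {x, 34−x}: {11,23}, {12,22}, {13,21}, …, giving 6 two-element pairs, the single value 17 (it cannot pair with itself since the integers are distinct), and 4 integers whose partner 34−x falls outside [7,23].
Treating each of those 11 groups as a pigeonhole, one can pick one integer per group — 11 integers — with no two summing to 34.
The 12th integer lands in an occupied pair, forcing a sum of 34.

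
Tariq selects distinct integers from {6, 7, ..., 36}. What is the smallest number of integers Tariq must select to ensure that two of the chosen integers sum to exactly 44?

Group the elements by complementary pair {x, 44−x}: {8,36}, {9,35}, {10,34}, …, giving 14 two-element pairs; the single value 22 (it cannot pair with itself since the integers are distinct); and 2 integers whose partner 44−x falls outside [6,36].
By the pigeonhole principle, treating each of those 17 groups as a pigeonhole, one can pick one integer per group — 17 integers — with no two summing to 44.
The 18th integer lands in an occupied pair, forcing a sum of 44.

18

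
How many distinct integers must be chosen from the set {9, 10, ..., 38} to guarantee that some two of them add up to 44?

18

Two chosen integers sum to 44 exactly when both halves of some pair {x, 44−x} with 9 ≤ x ≤ 44−x ≤ 35 are chosen — 13 such pairs.
The remaining 4 elements (those with no distinct partner in range) can never complete a 44-sum, so the worst case takes all of them and one from each pair: 4 + 13 = 17.
The 18th integer has to be the second member of some pair, so 17 + 1 = 18.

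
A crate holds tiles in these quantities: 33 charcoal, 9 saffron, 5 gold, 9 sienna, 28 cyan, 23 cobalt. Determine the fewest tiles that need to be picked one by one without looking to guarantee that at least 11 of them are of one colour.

An adversary could hand out at most 10 tiles per colour (saffron, gold, sienna run out sooner): 10 + 9 + 5 + 9 + 10 + 10 = 53 tiles and still no colour has 11.
One more tile lands in a colour already at 10, so 54 draws are enough and 53 are not.

54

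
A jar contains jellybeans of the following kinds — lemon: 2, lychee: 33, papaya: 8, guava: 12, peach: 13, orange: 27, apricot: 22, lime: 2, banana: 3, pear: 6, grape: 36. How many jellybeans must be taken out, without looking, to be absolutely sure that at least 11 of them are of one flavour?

By pigeonhole, the 11 flavours are the holes; the jellybeans drawn are the pigeons.
To avoid 11 of any one flavour, the worst case takes at most 10 of each flavour, or every jellybean of a flavour that has fewer than 10.
That gives 2 + 10 + 8 + 10 + 10 + 10 + 10 + 2 + 3 + 6 + 10 = 81 jellybeans with no flavour reaching 11.
The next jellybean forces some flavour to 11, so 81 + 1 = 82.

82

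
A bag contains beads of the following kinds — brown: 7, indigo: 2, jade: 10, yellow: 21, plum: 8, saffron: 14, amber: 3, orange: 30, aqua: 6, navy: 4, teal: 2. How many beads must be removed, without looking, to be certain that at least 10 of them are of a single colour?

69

The 11 colours are the holes; the beads drawn are the pigeons.
To avoid 10 of any one colour, the worst case takes at most 9 of each colour, or every bead of a colour that has fewer than 9.
That gives 7 + 2 + 9 + 9 + 8 + 9 + 3 + 9 + 6 + 4 + 2 = 68 beads with no colour reaching 10.
The next bead forces some colour to 10, so 68 + 1 = 69.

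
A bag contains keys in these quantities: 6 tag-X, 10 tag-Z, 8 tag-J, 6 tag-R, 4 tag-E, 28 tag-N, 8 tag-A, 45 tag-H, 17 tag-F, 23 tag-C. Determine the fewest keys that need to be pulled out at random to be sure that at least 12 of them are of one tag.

87

Put each drawn key into a box by tag. The largest draw with every box below 12 takes min(count, 11) from each tag; tags with fewer than 11 contribute all they have.
Σ min(cᵢ, 11) = 6 + 10 + 8 + 6 + 4 + 11 + 8 + 11 + 11 + 11 = 86.
Draw number 86 + 1 = 87 must push one box to 12.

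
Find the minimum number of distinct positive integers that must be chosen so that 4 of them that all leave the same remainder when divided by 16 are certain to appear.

Pigeonhole: the 16 residue classes mod 16 are the pigeonholes.
With 48 integers one could put 3 in each residue class and have no class reach 4.
The 49th integer pushes some class to 4, so 16·3 + 1 = 49.

49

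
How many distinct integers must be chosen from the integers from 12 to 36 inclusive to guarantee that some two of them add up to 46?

A set avoiding the sum 46 can contain at most one of each pair {x, 46−x}, plus the 3 elements whose complement lies outside the range or equal to its own complement.
The integers 23, …, 36 (14 of them) are such a set: any two sum to at least 23+24 = 47 > 46.
Any 15th integer completes one of the 11 pairs, so 15 choices force a sum of 46.

15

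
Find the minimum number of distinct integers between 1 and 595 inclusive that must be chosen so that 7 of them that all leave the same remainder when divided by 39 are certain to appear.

235

By pigeonhole, the 39 residue classes mod 39 are the pigeonholes.
With 234 integers one could put 6 in each residue class and have no class reach 7.
The 235th integer pushes some class to 7, so 39·6 + 1 = 235.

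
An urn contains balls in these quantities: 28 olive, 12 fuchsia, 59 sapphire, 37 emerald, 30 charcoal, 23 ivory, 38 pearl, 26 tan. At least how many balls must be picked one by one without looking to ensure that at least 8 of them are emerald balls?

In the worst case for collecting emerald balls, every non-emerald ball comes out first.
There are 28 + 12 + 59 + 30 + 23 + 38 + 26 = 216 non-emerald balls altogether.
After those, each further ball must be emerald, so 216 + 8 = 224 draws guarantee 8 emerald balls.

224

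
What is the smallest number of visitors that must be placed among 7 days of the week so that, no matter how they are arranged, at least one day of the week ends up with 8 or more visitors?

50

With 49 visitors one could put exactly 7 in each of the 7 days of the week, and no day of the week would reach 8.
By the pigeonhole principle, one more visitor must land in a day of the week that already has 7, giving it 8.
So 7 × 7 + 1 = 50 visitors are required.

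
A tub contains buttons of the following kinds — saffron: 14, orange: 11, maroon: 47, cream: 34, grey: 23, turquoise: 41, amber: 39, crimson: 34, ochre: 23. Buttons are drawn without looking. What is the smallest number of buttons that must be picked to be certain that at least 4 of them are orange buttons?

In the worst case for collecting orange buttons, every non-orange button comes out first.
There are 14 + 47 + 34 + 23 + 41 + 39 + 34 + 23 = 255 non-orange buttons altogether.
After those, each further button must be orange, so 255 + 4 = 259 draws guarantee 4 orange buttons.

259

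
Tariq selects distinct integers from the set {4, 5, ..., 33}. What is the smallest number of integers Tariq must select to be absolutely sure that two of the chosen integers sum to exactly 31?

Group the elements by complementary pair {x, 31−x}: {4,27}, {5,26}, {6,25}, …, giving 12 two-element pairs and 6 integers whose partner 31−x falls outside [4,33].
By pigeonhole, treating each of those 18 groups as a pigeonhole, one can pick one integer per group — 18 integers — with no two summing to 31.
The 19th integer lands in an occupied pair, forcing a sum of 31.

19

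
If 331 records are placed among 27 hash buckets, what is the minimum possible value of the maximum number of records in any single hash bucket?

The 27 hash buckets are the holes and the 331 records are the pigeons.
If every hash bucket held at most 12 records, the total would be at most 27 × 12 = 324, which is less than 331.
So some hash bucket holds at least ⌈331/27⌉ = 13 records.

13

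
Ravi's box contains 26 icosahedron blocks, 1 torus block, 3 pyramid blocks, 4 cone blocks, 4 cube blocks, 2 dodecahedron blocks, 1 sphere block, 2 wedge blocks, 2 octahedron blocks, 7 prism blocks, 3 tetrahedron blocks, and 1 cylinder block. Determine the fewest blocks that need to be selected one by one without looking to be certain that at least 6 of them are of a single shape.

Put each drawn block into a box by shape. The largest draw with every box below 6 takes min(count, 5) from each shape; shapes with fewer than 5 contribute all they have.
Σ min(cᵢ, 5) = 5 + 1 + 3 + 4 + 4 + 2 + 1 + 2 + 2 + 5 + 3 + 1 = 33.
Draw number 33 + 1 = 34 must push one box to 6.

34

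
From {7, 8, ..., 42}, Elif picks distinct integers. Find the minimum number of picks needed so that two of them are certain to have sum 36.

26

Group the elements by complementary pair {x, 36−x}: {7,29}, {8,28}, {9,27}, …, giving 11 two-element pairs, the single value 18 (it cannot pair with itself since the integers are distinct), and 13 integers whose partner 36−x falls outside [7,42].
By pigeonhole, treating each of those 25 groups as a pigeonhole, one can pick one integer per group — 25 integers — with no two summing to 36.
The 26th integer lands in an occupied pair, forcing a sum of 36.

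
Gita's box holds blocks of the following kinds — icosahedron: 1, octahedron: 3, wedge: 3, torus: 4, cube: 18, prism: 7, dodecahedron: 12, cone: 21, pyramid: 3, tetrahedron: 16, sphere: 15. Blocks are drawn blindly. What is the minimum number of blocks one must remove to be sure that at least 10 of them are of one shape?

An adversary could hand out at most 9 blocks per shape (6 shapes run out sooner): 1 + 3 + 3 + 4 + 9 + 7 + 9 + 9 + 3 + 9 + 9 = 66 blocks and still no shape has 10.
Pigeonhole: one more block lands in a shape already at 9, so 67 draws are enough and 66 are not.

67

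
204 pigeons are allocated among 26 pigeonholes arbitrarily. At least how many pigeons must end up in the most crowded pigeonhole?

Pigeonhole: the 26 pigeonholes are the holes and the 204 pigeons are the pigeons.
If every pigeonhole held at most 7 pigeons, the total would be at most 26 × 7 = 182, which is less than 204.
So some pigeonhole holds at least ⌈204/26⌉ = 8 pigeons.

8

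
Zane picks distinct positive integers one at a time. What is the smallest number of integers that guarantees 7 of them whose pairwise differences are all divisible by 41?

Integers whose pairwise differences are multiples of 41 are exactly those sharing a remainder mod 41. By the pigeonhole principle, the 41 residue classes mod 41 are the pigeonholes.
With 246 integers one could put 6 in each residue class and have no class reach 7.
The 247th integer pushes some class to 7, so 41·6 + 1 = 247.

247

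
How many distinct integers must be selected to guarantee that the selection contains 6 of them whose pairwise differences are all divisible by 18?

91

Integers whose pairwise differences are multiples of 18 are exactly those sharing a remainder mod 18. The 18 residue classes mod 18 are the pigeonholes.
With 90 integers one could put 5 in each residue class and have no class reach 6.
The 91st integer pushes some class to 6, so 18·5 + 1 = 91.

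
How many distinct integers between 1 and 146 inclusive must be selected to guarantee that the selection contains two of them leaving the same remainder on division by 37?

38

By pigeonhole, the 37 residue classes mod 37 are the pigeonholes.
With 37 integers one could put 1 in each residue class and have no class reach 2.
The 38th integer pushes some class to 2, so 37·1 + 1 = 38.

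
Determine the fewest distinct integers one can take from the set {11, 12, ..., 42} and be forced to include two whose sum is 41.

23

Group the elements by complementary pair {x, 41−x}: {11,30}, {12,29}, {13,28}, …, giving 10 two-element pairs and 12 integers whose partner 41−x falls outside [11,42].
By pigeonhole, treating each of those 22 groups as a pigeonhole, one can pick one integer per group — 22 integers — with no two summing to 41.
The 23rd integer lands in an occupied pair, forcing a sum of 41.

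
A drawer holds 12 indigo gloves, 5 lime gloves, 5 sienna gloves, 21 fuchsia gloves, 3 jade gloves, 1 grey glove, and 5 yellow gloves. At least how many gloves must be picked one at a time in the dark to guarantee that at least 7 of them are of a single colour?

32

An adversary could hand out at most 6 gloves per colour (5 colours run out sooner): 6 + 5 + 5 + 6 + 3 + 1 + 5 = 31 gloves and still no colour has 7.
Pigeonhole: one more glove lands in a colour already at 6, so 32 draws are enough and 31 are not.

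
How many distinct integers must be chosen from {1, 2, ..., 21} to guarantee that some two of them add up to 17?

14

Group the elements by complementary pair {x, 17−x}: {1,16}, {2,15}, {3,14}, …, giving 8 two-element pairs and 5 integers whose partner 17−x falls outside [1,21].
By pigeonhole, treating each of those 13 groups as a pigeonhole, one can pick one integer per group — 13 integers — with no two summing to 17.
The 14th integer lands in an occupied pair, forcing a sum of 17.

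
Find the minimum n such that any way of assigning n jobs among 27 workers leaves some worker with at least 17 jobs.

433

With 432 jobs one could put exactly 16 in each of the 27 workers, and no worker would reach 17.
Pigeonhole: one more job must land in a worker that already has 16, giving it 17.
So 27 × 16 + 1 = 433 jobs are required.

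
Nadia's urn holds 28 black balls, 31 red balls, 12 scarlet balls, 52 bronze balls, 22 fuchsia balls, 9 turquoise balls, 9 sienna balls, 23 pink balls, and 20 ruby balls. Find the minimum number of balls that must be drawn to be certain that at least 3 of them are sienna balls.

200

In the worst case for collecting sienna balls, every non-sienna ball comes out first.
There are 28 + 31 + 12 + 52 + 22 + 9 + 23 + 20 = 197 non-sienna balls altogether.
After those, each further ball must be sienna, so 197 + 3 = 200 draws guarantee 3 sienna balls.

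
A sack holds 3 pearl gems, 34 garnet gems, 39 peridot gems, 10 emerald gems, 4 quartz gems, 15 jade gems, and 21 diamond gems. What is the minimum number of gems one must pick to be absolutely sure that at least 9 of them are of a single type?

By the pigeonhole principle, the 7 types are the holes; the gems drawn are the pigeons.
To avoid 9 of any one type, the worst case takes at most 8 of each type, or every gem of a type that has fewer than 8.
That gives 3 + 8 + 8 + 8 + 4 + 8 + 8 = 47 gems with no type reaching 9.
The next gem forces some type to 9, so 47 + 1 = 48.

48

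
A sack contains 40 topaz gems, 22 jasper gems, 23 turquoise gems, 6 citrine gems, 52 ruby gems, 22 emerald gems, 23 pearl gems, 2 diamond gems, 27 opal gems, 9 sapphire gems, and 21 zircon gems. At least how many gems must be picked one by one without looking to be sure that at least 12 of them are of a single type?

An adversary could hand out at most 11 gems per type (citrine, diamond, sapphire run out sooner): 11 + 11 + 11 + 6 + 11 + 11 + 11 + 2 + 11 + 9 + 11 = 105 gems and still no type has 12.
One more gem lands in a type already at 11, so 106 draws are enough and 105 are not.

106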